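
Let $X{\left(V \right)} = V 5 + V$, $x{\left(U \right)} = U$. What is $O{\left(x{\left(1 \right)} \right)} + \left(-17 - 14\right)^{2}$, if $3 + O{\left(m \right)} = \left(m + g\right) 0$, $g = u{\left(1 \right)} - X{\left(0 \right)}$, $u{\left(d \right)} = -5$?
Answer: $958$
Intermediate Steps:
$X{\left(V \right)} = 6 V$ ($X{\left(V \right)} = 5 V + V = 6 V$)
$g = -5$ ($g = -5 - 6 \cdot 0 = -5 - 0 = -5 + 0 = -5$)
$O{\left(m \right)} = -3$ ($O{\left(m \right)} = -3 + \left(m - 5\right) 0 = -3 + \left(-5 + m\right) 0 = -3 + 0 = -3$)
$O{\left(x{\left(1 \right)} \right)} + \left(-17 - 14\right)^{2} = -3 + \left(-17 - 14\right)^{2} = -3 + \left(-31\right)^{2} = -3 + 961 = 958$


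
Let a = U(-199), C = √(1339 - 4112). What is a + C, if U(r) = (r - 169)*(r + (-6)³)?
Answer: 152720 + I*√2773 ≈ 1.5272e+5 + 52.659*I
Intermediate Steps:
C = I*√2773 (C = √(-2773) = I*√2773 ≈ 52.659*I)
U(r) = (-216 + r)*(-169 + r) (U(r) = (-169 + r)*(r - 216) = (-169 + r)*(-216 + r) = (-216 + r)*(-169 + r))
a = 152720 (a = 36504 + (-199)² - 385*(-199) = 36504 + 39601 + 76615 = 152720)
a + C = 152720 + I*√2773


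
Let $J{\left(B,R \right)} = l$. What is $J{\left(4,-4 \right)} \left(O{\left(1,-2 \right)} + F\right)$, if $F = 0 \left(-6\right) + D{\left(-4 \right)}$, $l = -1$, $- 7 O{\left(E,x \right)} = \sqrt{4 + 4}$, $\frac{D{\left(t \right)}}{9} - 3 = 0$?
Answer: $-27 + \frac{2 \sqrt{2}}{7} \approx -26.596$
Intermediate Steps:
$D{\left(t \right)} = 27$ ($D{\left(t \right)} = 27 + 9 \cdot 0 = 27 + 0 = 27$)
$O{\left(E,x \right)} = - \frac{2 \sqrt{2}}{7}$ ($O{\left(E,x \right)} = - \frac{\sqrt{4 + 4}}{7} = - \frac{\sqrt{8}}{7} = - \frac{2 \sqrt{2}}{7}$)
$F = 27$ ($F = 0 \left(-6\right) + 27 = 0 + 27 = 27$)
$J{\left(B,R \right)} = -1$
$J{\left(4,-4 \right)} \left(O{\left(1,-2 \right)} + F\right) = - (- \frac{2 \sqrt{2}}{7} + 27) = - (27 - \frac{2 \sqrt{2}}{7}) = -27 + \frac{2 \sqrt{2}}{7}$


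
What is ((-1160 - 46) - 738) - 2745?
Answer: -4689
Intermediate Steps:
((-1160 - 46) - 738) - 2745 = (-1206 - 738) - 2745 = -1944 - 2745 = -4689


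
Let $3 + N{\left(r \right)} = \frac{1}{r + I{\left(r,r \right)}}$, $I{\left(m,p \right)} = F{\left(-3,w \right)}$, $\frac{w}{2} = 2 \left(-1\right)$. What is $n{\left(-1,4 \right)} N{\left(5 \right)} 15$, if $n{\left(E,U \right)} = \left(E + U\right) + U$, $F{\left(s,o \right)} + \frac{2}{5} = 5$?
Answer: $- \frac{4865}{16} \approx -304.06$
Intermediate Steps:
$w = -4$ ($w = 2 \cdot 2 \left(-1\right) = 2 \left(-2\right) = -4$)
$F{\left(s,o \right)} = \frac{23}{5}$ ($F{\left(s,o \right)} = - \frac{2}{5} + 5 = \frac{23}{5}$)
$I{\left(m,p \right)} = \frac{23}{5}$
$n{\left(E,U \right)} = E + 2 U$
$N{\left(r \right)} = -3 + \frac{1}{\frac{23}{5} + r}$ ($N{\left(r \right)} = -3 + \frac{1}{r + \frac{23}{5}} = -3 + \frac{1}{\frac{23}{5} + r}$)
$n{\left(-1,4 \right)} N{\left(5 \right)} 15 = \left(-1 + 2 \cdot 4\right) \frac{-64 - 75}{23 + 5 \cdot 5} \cdot 15 = \left(-1 + 8\right) \frac{-64 - 75}{23 + 25} \cdot 15 = 7 \cdot \frac{1}{48} \left(-139\right) 15 = 7 \left(- \frac{139}{48}\right) 15 = \left(- \frac{973}{48}\right) 15 = - \frac{4865}{16}$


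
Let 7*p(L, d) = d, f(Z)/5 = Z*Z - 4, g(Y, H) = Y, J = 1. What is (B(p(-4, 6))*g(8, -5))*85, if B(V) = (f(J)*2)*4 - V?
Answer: -575280/7 ≈ -82183.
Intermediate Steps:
f(Z) = -20 + 5*Z² (f(Z) = 5*(Z*Z - 4) = 5*(Z² - 4) = 5*(-4 + Z²) = -20 + 5*Z²)
p(L, d) = d/7
B(V) = -120 - V (B(V) = ((-20 + 5*1²)*2)*4 - V = ((-20 + 5*1)*2)*4 - V = ((-20 + 5)*2)*4 - V = -15*2*4 - V = -30*4 - V = -120 - V)
(B(p(-4, 6))*g(8, -5))*85 = ((-120 - 6/7)*8)*85 = -846/7*8*85 = -6768/7*85 = -575280/7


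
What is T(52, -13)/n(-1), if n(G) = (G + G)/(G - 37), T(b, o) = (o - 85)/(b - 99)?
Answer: 1862/47 ≈ 39.617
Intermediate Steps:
T(b, o) = (-85 + o)/(-99 + b)
n(G) = 2*G/(-37 + G) (n(G) = (2*G)/(-37 + G) = 2*G/(-37 + G))
T(52, -13)/n(-1) = ((-85 - 13)/(-99 + 52))/((2*(-1)/(-37 - 1))) = (-98/(-47))/((2*(-1)/(-38))) = (-1/47*(-98))/((2*(-1)*(-1/38))) = 98/(47*(1/19)) = (98/47)*19 = 1862/47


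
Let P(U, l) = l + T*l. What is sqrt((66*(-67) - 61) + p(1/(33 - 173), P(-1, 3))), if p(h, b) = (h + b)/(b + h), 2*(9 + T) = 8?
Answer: 3*I*sqrt(498) ≈ 66.948*I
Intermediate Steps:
T = -5 (T = -9 + (1/2)*8 = -9 + 4 = -5)
P(U, l) = -4*l (P(U, l) = l - 5*l = -4*l)
p(h, b) = 1 (p(h, b) = (b + h)/(b + h) = 1)
sqrt((66*(-67) - 61) + p(1/(33 - 173), P(-1, 3))) = sqrt((66*(-67) - 61) + 1) = sqrt((-4422 - 61) + 1) = sqrt(-4483 + 1) = sqrt(-4482) = 3*I*sqrt(498)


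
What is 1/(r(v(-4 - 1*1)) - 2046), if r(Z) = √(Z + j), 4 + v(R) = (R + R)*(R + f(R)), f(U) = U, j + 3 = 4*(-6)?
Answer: -682/1395349 - √69/4186047 ≈ -0.00049075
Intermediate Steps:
j = -27 (j = -3 + 4*(-6) = -3 - 24 = -27)
v(R) = -4 + 4*R² (v(R) = -4 + (R + R)*(R + R) = -4 + (2*R)*(2*R) = -4 + 4*R²)
r(Z) = √(-27 + Z) (r(Z) = √(Z - 27) = √(-27 + Z))
1/(r(v(-4 - 1*1)) - 2046) = 1/(√(-27 + (-4 + 4*(-4 - 1*1)²)) - 2046) = 1/(√(-27 + (-4 + 4*(-4 - 1)²)) - 2046) = 1/(√(-27 + (-4 + 4*(-5)²)) - 2046) = 1/(√(-27 + (-4 + 4*25)) - 2046) = 1/(√(-27 + (-4 + 100)) - 2046) = 1/(√(-27 + 96) - 2046) = 1/(√69 - 2046) = 1/(-2046 + √69)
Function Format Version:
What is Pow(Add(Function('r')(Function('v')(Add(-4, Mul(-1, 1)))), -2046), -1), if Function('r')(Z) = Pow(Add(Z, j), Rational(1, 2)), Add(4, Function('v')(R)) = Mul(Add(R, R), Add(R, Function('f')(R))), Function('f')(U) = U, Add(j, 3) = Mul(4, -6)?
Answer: Add(Rational(-682, 1395349), Mul(Rational(-1, 4186047), Pow(69, Rational(1, 2)))) ≈ -0.00049075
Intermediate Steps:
j = -27 (j = Add(-3, Mul(4, -6)) = Add(-3, -24) = -27)
Function('v')(R) = Add(-4, Mul(4, Pow(R, 2))) (Function('v')(R) = Add(-4, Mul(Add(R, R), Add(R, R))) = Add(-4, Mul(Mul(2, R), Mul(2, R))) = Add(-4, Mul(4, Pow(R, 2))))
Function('r')(Z) = Pow(Add(-27, Z), Rational(1, 2)) (Function('r')(Z) = Pow(Add(Z, -27), Rational(1, 2)) = Pow(Add(-27, Z), Rational(1, 2)))
Pow(Add(Function('r')(Function('v')(Add(-4, Mul(-1, 1)))), -2046), -1) = Pow(Add(Pow(Add(-27, Add(-4, Mul(4, Pow(Add(-4, Mul(-1, 1)), 2)))), Rational(1, 2)), -2046), -1) = Pow(Add(Pow(Add(-27, Add(-4, Mul(4, Pow(Add(-4, -1), 2)))), Rational(1, 2)), -2046), -1) = Pow(Add(Pow(Add(-27, Add(-4, Mul(4, Pow(-5, 2)))), Rational(1, 2)), -2046), -1) = Pow(Add(Pow(Add(-27, Add(-4, Mul(4, 25))), Rational(1, 2)), -2046), -1) = Pow(Add(Pow(Add(-27, Add(-4, 100)), Rational(1, 2)), -2046), -1) = Pow(Add(Pow(Add(-27, 96), Rational(1, 2)), -2046), -1) = Pow(Add(Pow(69, Rational(1, 2)), -2046), -1) = Pow(Add(-2046, Pow(69, Rational(1, 2))), -1)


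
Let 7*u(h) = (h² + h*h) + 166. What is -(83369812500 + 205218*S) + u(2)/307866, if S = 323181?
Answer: -53766056723581537/359177 ≈ -1.4969e+11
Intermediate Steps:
u(h) = 166/7 + 2*h²/7 (u(h) = ((h² + h*h) + 166)/7 = ((h² + h²) + 166)/7 = (2*h² + 166)/7 = (166 + 2*h²)/7 = 166/7 + 2*h²/7)
-(83369812500 + 205218*S) + u(2)/307866 = -205218/(1/(406250 + 323181)) + (166/7 + (2/7)*2²)/307866 = -205218/(1/729431) + (166/7 + (2/7)*4)*(1/307866) = -205218/1/729431 + (166/7 + 8/7)*(1/307866) = -205218*729431 + (174/7)*(1/307866) = -149692370958 + 29/359177 = -53766056723581537/359177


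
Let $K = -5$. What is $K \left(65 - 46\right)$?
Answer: $-95$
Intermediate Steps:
$K \left(65 - 46\right) = - 5 \left(65 - 46\right) = \left(-5\right) 19 = -95$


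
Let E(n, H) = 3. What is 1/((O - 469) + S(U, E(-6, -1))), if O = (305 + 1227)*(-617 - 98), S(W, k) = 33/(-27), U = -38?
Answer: -9/9862652 ≈ -9.1253e-7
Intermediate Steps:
S(W, k) = -11/9 (S(W, k) = 33*(-1/27) = -11/9)
O = -1095380 (O = 1532*(-715) = -1095380)
1/((O - 469) + S(U, E(-6, -1))) = 1/((-1095380 - 469) - 11/9) = 1/(-1095849 - 11/9) = 1/(-9862652/9) = -9/9862652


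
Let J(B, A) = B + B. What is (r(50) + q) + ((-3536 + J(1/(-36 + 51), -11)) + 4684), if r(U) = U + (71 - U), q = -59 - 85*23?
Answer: -11923/15 ≈ -794.87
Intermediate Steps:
q = -2014 (q = -59 - 1955 = -2014)
r(U) = 71
J(B, A) = 2*B
(r(50) + q) + ((-3536 + J(1/(-36 + 51), -11)) + 4684) = (71 - 2014) + ((-3536 + 2/(-36 + 51)) + 4684) = -1943 + ((-3536 + 2/15) + 4684) = -1943 + (-53038/15 + 4684) = -1943 + 17222/15 = -11923/15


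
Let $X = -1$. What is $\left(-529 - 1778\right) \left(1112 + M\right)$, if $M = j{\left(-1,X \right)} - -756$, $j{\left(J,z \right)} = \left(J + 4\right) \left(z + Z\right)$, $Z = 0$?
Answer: $-4302555$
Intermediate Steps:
$j{\left(J,z \right)} = z \left(4 + J\right)$ ($j{\left(J,z \right)} = \left(J + 4\right) \left(z + 0\right) = \left(4 + J\right) z = z \left(4 + J\right)$)
$M = 753$ ($M = - (4 - 1) - -756 = \left(-1\right) 3 + 756 = -3 + 756 = 753$)
$\left(-529 - 1778\right) \left(1112 + M\right) = \left(-529 - 1778\right) \left(1112 + 753\right) = \left(-2307\right) 1865 = -4302555$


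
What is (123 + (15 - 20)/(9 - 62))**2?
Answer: 42562576/2809 ≈ 15152.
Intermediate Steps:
(123 + (15 - 20)/(9 - 62))**2 = (123 - 5/(-53))**2 = (123 - 5*(-1/53))**2 = (123 + 5/53)**2 = (6524/53)**2 = 42562576/2809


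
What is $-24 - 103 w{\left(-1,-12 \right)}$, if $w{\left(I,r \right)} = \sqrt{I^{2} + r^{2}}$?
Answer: $-24 - 103 \sqrt{145} \approx -1264.3$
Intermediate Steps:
$-24 - 103 w{\left(-1,-12 \right)} = -24 - 103 \sqrt{\left(-1\right)^{2} + \left(-12\right)^{2}} = -24 - 103 \sqrt{1 + 144} = -24 - 103 \sqrt{145}$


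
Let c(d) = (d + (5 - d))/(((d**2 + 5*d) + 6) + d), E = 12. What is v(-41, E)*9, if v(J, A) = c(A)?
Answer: 15/74 ≈ 0.20270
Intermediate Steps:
c(d) = 5/(6 + d**2 + 6*d) (c(d) = 5/((6 + d**2 + 5*d) + d) = 5/(6 + d**2 + 6*d))
v(J, A) = 5/(6 + A**2 + 6*A)
v(-41, E)*9 = (5/(6 + 12**2 + 6*12))*9 = (5/(6 + 144 + 72))*9 = (5/222)*9 = 15/74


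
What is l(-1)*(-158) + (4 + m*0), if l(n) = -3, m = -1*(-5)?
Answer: 478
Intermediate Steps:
m = 5
l(-1)*(-158) + (4 + m*0) = -3*(-158) + (4 + 5*0) = 474 + (4 + 0) = 474 + 4 = 478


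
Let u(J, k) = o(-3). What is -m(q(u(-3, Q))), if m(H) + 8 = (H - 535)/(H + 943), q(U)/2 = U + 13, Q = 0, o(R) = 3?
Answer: 8303/975 ≈ 8.5159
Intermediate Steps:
u(J, k) = 3
q(U) = 26 + 2*U (q(U) = 2*(U + 13) = 2*(13 + U) = 26 + 2*U)
m(H) = -8 + (-535 + H)/(943 + H) (m(H) = -8 + (H - 535)/(H + 943) = -8 + (-535 + H)/(943 + H))
-m(q(u(-3, Q))) = -(-8079 - 7*(26 + 2*3))/(943 + (26 + 2*3)) = -(-8079 - 7*(26 + 6))/(943 + (26 + 6)) = -(-8079 - 7*32)/(943 + 32) = -(-8079 - 224)/975 = -(-8303)/975 = -1*(-8303/975) = 8303/975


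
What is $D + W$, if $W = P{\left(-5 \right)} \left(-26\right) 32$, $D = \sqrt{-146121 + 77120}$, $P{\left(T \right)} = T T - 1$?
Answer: $-19968 + i \sqrt{69001} \approx -19968.0 + 262.68 i$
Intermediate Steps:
$P{\left(T \right)} = -1 + T^{2}$ ($P{\left(T \right)} = T^{2} - 1 = -1 + T^{2}$)
$D = i \sqrt{69001}$ ($D = \sqrt{-69001} = i \sqrt{69001} \approx 262.68 i$)
$W = -19968$ ($W = \left(-1 + \left(-5\right)^{2}\right) \left(-26\right) 32 = \left(-1 + 25\right) \left(-26\right) 32 = 24 \left(-26\right) 32 = \left(-624\right) 32 = -19968$)
$D + W = i \sqrt{69001} - 19968 = -19968 + i \sqrt{69001}$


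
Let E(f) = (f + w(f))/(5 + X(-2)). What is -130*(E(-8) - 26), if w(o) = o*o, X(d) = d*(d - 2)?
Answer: 2820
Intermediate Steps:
X(d) = d*(-2 + d)
w(o) = o²
E(f) = f/13 + f²/13 (E(f) = (f + f²)/(5 - 2*(-2 - 2)) = (f + f²)/(5 - 2*(-4)) = (f + f²)/(5 + 8) = (f + f²)/13 = (f + f²)*(1/13) = f/13 + f²/13)
-130*(E(-8) - 26) = -130*((1/13)*(-8)*(1 - 8) - 26) = -130*((1/13)*(-8)*(-7) - 26) = -130*(56/13 - 26) = -130*(-282/13) = 2820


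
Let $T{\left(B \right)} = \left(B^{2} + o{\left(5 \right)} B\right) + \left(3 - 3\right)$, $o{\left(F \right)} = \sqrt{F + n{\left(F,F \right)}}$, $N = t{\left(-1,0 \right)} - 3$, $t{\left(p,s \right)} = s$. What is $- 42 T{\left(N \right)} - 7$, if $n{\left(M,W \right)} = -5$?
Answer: $-385$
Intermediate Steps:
$N = -3$ ($N = 0 - 3 = -3$)
$o{\left(F \right)} = \sqrt{-5 + F}$ ($o{\left(F \right)} = \sqrt{F - 5} = \sqrt{-5 + F}$)
$T{\left(B \right)} = B^{2}$ ($T{\left(B \right)} = \left(B^{2} + \sqrt{-5 + 5} B\right) + \left(3 - 3\right) = \left(B^{2} + \sqrt{0} B\right) + \left(3 - 3\right) = \left(B^{2} + 0 B\right) + 0 = \left(B^{2} + 0\right) + 0 = B^{2} + 0 = B^{2}$)
$- 42 T{\left(N \right)} - 7 = - 42 \left(-3\right)^{2} - 7 = \left(-42\right) 9 - 7 = -378 - 7 = -385$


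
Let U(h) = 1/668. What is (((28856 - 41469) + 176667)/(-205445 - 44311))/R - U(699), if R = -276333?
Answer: -17226559169/11525642732916 ≈ -0.0014946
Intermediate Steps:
U(h) = 1/668
(((28856 - 41469) + 176667)/(-205445 - 44311))/R - U(699) = (((28856 - 41469) + 176667)/(-205445 - 44311))/(-276333) - 1*1/668 = ((-12613 + 176667)/(-249756))*(-1/276333) - 1/668 = (164054*(-1/249756))*(-1/276333) - 1/668 = -82027/124878*(-1/276333) - 1/668 = 82027/34507912374 - 1/668 = -17226559169/11525642732916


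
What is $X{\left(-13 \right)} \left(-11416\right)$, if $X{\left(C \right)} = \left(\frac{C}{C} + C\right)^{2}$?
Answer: $-1643904$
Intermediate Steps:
$X{\left(C \right)} = \left(1 + C\right)^{2}$
$X{\left(-13 \right)} \left(-11416\right) = \left(1 - 13\right)^{2} \left(-11416\right) = \left(-12\right)^{2} \left(-11416\right) = 144 \left(-11416\right) = -1643904$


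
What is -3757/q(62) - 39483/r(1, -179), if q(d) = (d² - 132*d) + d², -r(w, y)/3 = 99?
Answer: 2299933/16368 ≈ 140.51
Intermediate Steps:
r(w, y) = -297 (r(w, y) = -3*99 = -297)
q(d) = -132*d + 2*d²
-3757/q(62) - 39483/r(1, -179) = -3757*1/(124*(-66 + 62)) - 39483/(-297) = -3757/(2*62*(-4)) - 39483*(-1/297) = -3757/(-496) + 4387/33 = -3757*(-1/496) + 4387/33 = 3757/496 + 4387/33 = 2299933/16368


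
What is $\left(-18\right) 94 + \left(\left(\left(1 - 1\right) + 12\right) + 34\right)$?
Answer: $-1646$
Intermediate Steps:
$\left(-18\right) 94 + \left(\left(\left(1 - 1\right) + 12\right) + 34\right) = -1692 + \left(\left(0 + 12\right) + 34\right) = -1692 + \left(12 + 34\right) = -1692 + 46 = -1646$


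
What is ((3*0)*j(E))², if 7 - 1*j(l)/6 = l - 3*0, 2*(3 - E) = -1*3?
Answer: 0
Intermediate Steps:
E = 9/2 (E = 3 - (-1)*3/2 = 3 - ½*(-3) = 3 + 3/2 = 9/2 ≈ 4.5000)
j(l) = 42 - 6*l (j(l) = 42 - 6*(l - 3*0) = 42 - 6*(l + 0) = 42 - 6*l)
((3*0)*j(E))² = ((3*0)*(42 - 6*9/2))² = (0*(42 - 27))² = (0*15)² = 0² = 0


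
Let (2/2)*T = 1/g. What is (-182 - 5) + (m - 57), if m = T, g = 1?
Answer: -243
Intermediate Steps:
T = 1 (T = 1/1 = 1)
m = 1
(-182 - 5) + (m - 57) = (-182 - 5) + (1 - 57) = -187 - 56 = -243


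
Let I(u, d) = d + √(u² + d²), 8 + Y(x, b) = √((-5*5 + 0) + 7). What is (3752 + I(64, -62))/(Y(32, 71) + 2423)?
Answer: 330050/216009 + 1610*√1985/1944081 - 410*I*√2/216009 - 2*I*√3970/1944081 ≈ 1.5648 - 0.0027491*I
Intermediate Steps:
Y(x, b) = -8 + 3*I*√2 (Y(x, b) = -8 + √((-5*5 + 0) + 7) = -8 + √((-25 + 0) + 7) = -8 + √(-25 + 7) = -8 + √(-18) = -8 + 3*I*√2)
I(u, d) = d + √(d² + u²)
(3752 + I(64, -62))/(Y(32, 71) + 2423) = (3752 + (-62 + √((-62)² + 64²)))/((-8 + 3*I*√2) + 2423) = (3752 + (-62 + √(3844 + 4096)))/(2415 + 3*I*√2) = (3752 + (-62 + √7940))/(2415 + 3*I*√2) = (3752 + (-62 + 2*√1985))/(2415 + 3*I*√2) = (3690 + 2*√1985)/(2415 + 3*I*√2)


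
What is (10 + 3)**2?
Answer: 169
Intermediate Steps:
(10 + 3)**2 = 13**2 = 169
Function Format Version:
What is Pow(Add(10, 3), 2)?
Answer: 169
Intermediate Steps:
Pow(Add(10, 3), 2) = Pow(13, 2) = 169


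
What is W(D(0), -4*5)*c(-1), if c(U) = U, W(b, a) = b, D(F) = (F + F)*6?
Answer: 0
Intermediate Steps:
D(F) = 12*F (D(F) = (2*F)*6 = 12*F)
W(D(0), -4*5)*c(-1) = (12*0)*(-1) = 0*(-1) = 0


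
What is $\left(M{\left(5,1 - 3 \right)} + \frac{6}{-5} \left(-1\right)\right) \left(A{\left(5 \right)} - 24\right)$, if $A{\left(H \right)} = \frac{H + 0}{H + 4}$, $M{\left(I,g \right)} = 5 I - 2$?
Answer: $- \frac{25531}{45} \approx -567.36$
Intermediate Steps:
$M{\left(I,g \right)} = -2 + 5 I$
$A{\left(H \right)} = \frac{H}{4 + H}$
$\left(M{\left(5,1 - 3 \right)} + \frac{6}{-5} \left(-1\right)\right) \left(A{\left(5 \right)} - 24\right) = \left(\left(-2 + 5 \cdot 5\right) + \frac{6}{-5} \left(-1\right)\right) \left(\frac{5}{4 + 5} - 24\right) = \left(\left(-2 + 25\right) + 6 \left(- \frac{1}{5}\right) \left(-1\right)\right) \left(\frac{5}{9} - 24\right) = \left(23 - - \frac{6}{5}\right) \left(5 \cdot \frac{1}{9} - 24\right) = \left(23 + \frac{6}{5}\right) \left(\frac{5}{9} - 24\right) = \frac{121}{5} \left(- \frac{211}{9}\right) = - \frac{25531}{45}$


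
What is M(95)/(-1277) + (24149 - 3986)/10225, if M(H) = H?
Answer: 24776776/13057325 ≈ 1.8975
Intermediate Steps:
M(95)/(-1277) + (24149 - 3986)/10225 = 95/(-1277) + (24149 - 3986)/10225 = 95*(-1/1277) + 20163*(1/10225) = -95/1277 + 20163/10225 = 24776776/13057325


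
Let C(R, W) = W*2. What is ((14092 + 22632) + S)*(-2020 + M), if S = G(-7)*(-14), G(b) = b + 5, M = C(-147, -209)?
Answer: -89601376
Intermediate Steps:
C(R, W) = 2*W
M = -418 (M = 2*(-209) = -418)
G(b) = 5 + b
S = 28 (S = (5 - 7)*(-14) = -2*(-14) = 28)
((14092 + 22632) + S)*(-2020 + M) = ((14092 + 22632) + 28)*(-2020 - 418) = (36724 + 28)*(-2438) = 36752*(-2438) = -89601376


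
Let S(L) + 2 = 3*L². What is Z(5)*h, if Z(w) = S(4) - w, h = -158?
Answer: -6478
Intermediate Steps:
S(L) = -2 + 3*L²
Z(w) = 46 - w (Z(w) = (-2 + 3*4²) - w = (-2 + 3*16) - w = (-2 + 48) - w = 46 - w)
Z(5)*h = (46 - 1*5)*(-158) = (46 - 5)*(-158) = 41*(-158) = -6478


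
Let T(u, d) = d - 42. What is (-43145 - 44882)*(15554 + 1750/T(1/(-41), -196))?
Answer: -23264919911/17 ≈ -1.3685e+9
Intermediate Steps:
T(u, d) = -42 + d
(-43145 - 44882)*(15554 + 1750/T(1/(-41), -196)) = (-43145 - 44882)*(15554 + 1750/(-42 - 196)) = -88027*(15554 + 1750/(-238)) = -88027*(15554 + 1750*(-1/238)) = -88027*(15554 - 125/17) = -88027*264293/17 = -23264919911/17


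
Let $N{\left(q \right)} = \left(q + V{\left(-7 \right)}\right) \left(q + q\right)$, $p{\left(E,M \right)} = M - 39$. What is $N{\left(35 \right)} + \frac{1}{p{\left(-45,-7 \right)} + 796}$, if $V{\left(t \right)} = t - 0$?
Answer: $\frac{1470001}{750} \approx 1960.0$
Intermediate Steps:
$p{\left(E,M \right)} = -39 + M$
$V{\left(t \right)} = t$ ($V{\left(t \right)} = t + 0 = t$)
$N{\left(q \right)} = 2 q \left(-7 + q\right)$ ($N{\left(q \right)} = \left(q - 7\right) \left(q + q\right) = \left(-7 + q\right) 2 q = 2 q \left(-7 + q\right)$)
$N{\left(35 \right)} + \frac{1}{p{\left(-45,-7 \right)} + 796} = 2 \cdot 35 \left(-7 + 35\right) + \frac{1}{\left(-39 - 7\right) + 796} = 2 \cdot 35 \cdot 28 + \frac{1}{-46 + 796} = 1960 + \frac{1}{750} = \frac{1470001}{750}$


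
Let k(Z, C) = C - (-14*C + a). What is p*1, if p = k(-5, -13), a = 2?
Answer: -197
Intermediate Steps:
k(Z, C) = -2 + 15*C (k(Z, C) = C - (-14*C + 2) = C - (2 - 14*C) = C + (-2 + 14*C) = -2 + 15*C)
p = -197 (p = -2 + 15*(-13) = -2 - 195 = -197)
p*1 = -197*1 = -197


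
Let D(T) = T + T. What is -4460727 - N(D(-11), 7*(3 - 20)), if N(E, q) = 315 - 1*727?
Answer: -4460315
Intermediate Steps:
D(T) = 2*T
N(E, q) = -412 (N(E, q) = 315 - 727 = -412)
-4460727 - N(D(-11), 7*(3 - 20)) = -4460727 - 1*(-412) = -4460727 + 412 = -4460315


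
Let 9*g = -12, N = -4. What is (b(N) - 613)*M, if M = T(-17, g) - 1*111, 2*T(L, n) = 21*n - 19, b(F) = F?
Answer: 165973/2 ≈ 82987.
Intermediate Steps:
g = -4/3 (g = (⅑)*(-12) = -4/3 ≈ -1.3333)
T(L, n) = -19/2 + 21*n/2 (T(L, n) = (21*n - 19)/2 = (-19 + 21*n)/2 = -19/2 + 21*n/2)
M = -269/2 (M = (-19/2 + (21/2)*(-4/3)) - 1*111 = (-19/2 - 14) - 111 = -47/2 - 111 = -269/2 ≈ -134.50)
(b(N) - 613)*M = (-4 - 613)*(-269/2) = -617*(-269/2) = 165973/2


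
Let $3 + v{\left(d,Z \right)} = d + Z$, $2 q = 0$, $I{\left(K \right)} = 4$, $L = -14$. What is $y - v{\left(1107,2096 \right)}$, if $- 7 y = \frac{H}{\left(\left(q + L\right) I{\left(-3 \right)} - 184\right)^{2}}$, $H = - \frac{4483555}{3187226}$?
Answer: $- \frac{822457293951289}{257017904640} \approx -3200.0$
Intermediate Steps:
$q = 0$ ($q = \frac{1}{2} \cdot 0 = 0$)
$v{\left(d,Z \right)} = -3 + Z + d$ ($v{\left(d,Z \right)} = -3 + \left(d + Z\right) = -3 + \left(Z + d\right) = -3 + Z + d$)
$H = - \frac{4483555}{3187226}$ ($H = \left(-4483555\right) \frac{1}{3187226} = - \frac{4483555}{3187226} \approx -1.4067$)
$y = \frac{896711}{257017904640}$ ($y = - \frac{\left(- \frac{4483555}{3187226}\right) \frac{1}{\left(\left(0 - 14\right) 4 - 184\right)^{2}}}{7} = - \frac{\left(- \frac{4483555}{3187226}\right) \frac{1}{\left(\left(-14\right) 4 - 184\right)^{2}}}{7} = - \frac{\left(- \frac{4483555}{3187226}\right) \frac{1}{\left(-56 - 184\right)^{2}}}{7} = - \frac{\left(- \frac{4483555}{3187226}\right) \frac{1}{\left(-240\right)^{2}}}{7} = - \frac{\left(- \frac{4483555}{3187226}\right) \frac{1}{57600}}{7} = \left(- \frac{1}{7}\right) \left(- \frac{896711}{36716843520}\right) = \frac{896711}{257017904640} \approx 3.4889 \cdot 10^{-6}$)
$y - v{\left(1107,2096 \right)} = \frac{896711}{257017904640} - \left(-3 + 2096 + 1107\right) = \frac{896711}{257017904640} - 3200 = - \frac{822457293951289}{257017904640}$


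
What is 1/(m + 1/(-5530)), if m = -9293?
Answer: -5530/51390291 ≈ -0.00010761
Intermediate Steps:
1/(m + 1/(-5530)) = 1/(-9293 + 1/(-5530)) = 1/(-9293 - 1/5530) = 1/(-51390291/5530) = -5530/51390291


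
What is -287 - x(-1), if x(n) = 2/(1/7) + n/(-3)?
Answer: -904/3 ≈ -301.33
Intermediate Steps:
x(n) = 14 - n/3 (x(n) = 2/(⅐) + n*(-⅓) = 2*7 - n/3 = 14 - n/3)
-287 - x(-1) = -287 - (14 - ⅓*(-1)) = -287 - (14 + ⅓) = -287 - 1*43/3 = -287 - 43/3 = -904/3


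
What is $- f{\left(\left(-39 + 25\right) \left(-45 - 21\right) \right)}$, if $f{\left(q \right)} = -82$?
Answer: $82$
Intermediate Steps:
$- f{\left(\left(-39 + 25\right) \left(-45 - 21\right) \right)} = \left(-1\right) \left(-82\right) = 82$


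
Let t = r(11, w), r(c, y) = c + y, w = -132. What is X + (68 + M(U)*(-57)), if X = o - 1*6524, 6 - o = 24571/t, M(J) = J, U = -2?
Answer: -742085/121 ≈ -6132.9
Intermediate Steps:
t = -121 (t = 11 - 132 = -121)
o = 25297/121 (o = 6 - 24571/(-121) = 6 - 24571*(-1)/121 = 6 - 1*(-24571/121) = 6 + 24571/121 = 25297/121 ≈ 209.07)
X = -764107/121 (X = 25297/121 - 1*6524 = 25297/121 - 6524 = -764107/121 ≈ -6314.9)
X + (68 + M(U)*(-57)) = -764107/121 + (68 - 2*(-57)) = -764107/121 + (68 + 114) = -764107/121 + 182 = -742085/121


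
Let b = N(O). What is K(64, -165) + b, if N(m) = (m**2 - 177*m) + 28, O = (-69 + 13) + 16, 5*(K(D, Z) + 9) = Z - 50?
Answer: 8656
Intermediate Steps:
K(D, Z) = -19 + Z/5 (K(D, Z) = -9 + (Z - 50)/5 = -9 + (-50 + Z)/5 = -9 + (-10 + Z/5) = -19 + Z/5)
O = -40 (O = -56 + 16 = -40)
N(m) = 28 + m**2 - 177*m
b = 8708 (b = 28 + (-40)**2 - 177*(-40) = 28 + 1600 + 7080 = 8708)
K(64, -165) + b = (-19 + (1/5)*(-165)) + 8708 = (-19 - 33) + 8708 = -52 + 8708 = 8656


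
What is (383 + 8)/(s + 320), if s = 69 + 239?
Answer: 391/628 ≈ 0.62261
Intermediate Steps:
s = 308
(383 + 8)/(s + 320) = (383 + 8)/(308 + 320) = 391/628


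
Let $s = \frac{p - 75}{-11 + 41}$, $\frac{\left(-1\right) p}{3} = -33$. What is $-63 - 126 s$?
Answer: $- \frac{819}{5} \approx -163.8$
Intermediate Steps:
$p = 99$ ($p = \left(-3\right) \left(-33\right) = 99$)
$s = \frac{4}{5}$ ($s = \frac{99 - 75}{-11 + 41} = \frac{24}{30} = 24 \cdot \frac{1}{30} = \frac{4}{5} \approx 0.8$)
$-63 - 126 s = -63 - \frac{504}{5} = - \frac{819}{5}$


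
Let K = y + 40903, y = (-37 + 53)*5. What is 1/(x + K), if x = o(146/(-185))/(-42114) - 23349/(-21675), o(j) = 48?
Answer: 50712275/2078395737402 ≈ 2.4400e-5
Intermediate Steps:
y = 80 (y = 16*5 = 80)
x = 54571077/50712275 (x = 48/(-42114) - 23349/(-21675) = 48*(-1/42114) - 23349*(-1/21675) = -8/7019 + 7783/7225 = 54571077/50712275 ≈ 1.0761)
K = 40983 (K = 80 + 40903 = 40983)
1/(x + K) = 1/(54571077/50712275 + 40983) = 1/(2078395737402/50712275) = 50712275/2078395737402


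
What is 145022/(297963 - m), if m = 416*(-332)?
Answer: 145022/436075 ≈ 0.33256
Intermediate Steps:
m = -138112
145022/(297963 - m) = 145022/(297963 - 1*(-138112)) = 145022/(297963 + 138112) = 145022/436075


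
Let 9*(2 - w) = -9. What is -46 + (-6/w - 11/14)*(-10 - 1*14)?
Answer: 146/7 ≈ 20.857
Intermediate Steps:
w = 3 (w = 2 - 1/9*(-9) = 2 + 1 = 3)
-46 + (-6/w - 11/14)*(-10 - 1*14) = -46 + (-6/3 - 11/14)*(-10 - 1*14) = -46 + (-6*1/3 - 11*1/14)*(-10 - 14) = -46 + (-2 - 11/14)*(-24) = -46 - 39/14*(-24) = -46 + 468/7 = 146/7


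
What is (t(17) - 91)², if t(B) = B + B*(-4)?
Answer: 20164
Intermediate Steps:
t(B) = -3*B (t(B) = B - 4*B = -3*B)
(t(17) - 91)² = (-3*17 - 91)² = (-51 - 91)² = (-142)² = 20164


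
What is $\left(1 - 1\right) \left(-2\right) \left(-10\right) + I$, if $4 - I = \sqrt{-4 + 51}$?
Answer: $4 - \sqrt{47} \approx -2.8557$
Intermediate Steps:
$I = 4 - \sqrt{47}$ ($I = 4 - \sqrt{-4 + 51} = 4 - \sqrt{47} \approx -2.8557$)
$\left(1 - 1\right) \left(-2\right) \left(-10\right) + I = \left(1 - 1\right) \left(-2\right) \left(-10\right) + \left(4 - \sqrt{47}\right) = 0 \left(-2\right) \left(-10\right) + \left(4 - \sqrt{47}\right) = 0 \left(-10\right) + \left(4 - \sqrt{47}\right) = 0 + \left(4 - \sqrt{47}\right) = 4 - \sqrt{47}$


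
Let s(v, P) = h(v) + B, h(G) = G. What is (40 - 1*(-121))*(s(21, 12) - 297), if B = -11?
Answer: -46207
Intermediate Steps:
s(v, P) = -11 + v (s(v, P) = v - 11 = -11 + v)
(40 - 1*(-121))*(s(21, 12) - 297) = (40 - 1*(-121))*((-11 + 21) - 297) = (40 + 121)*(10 - 297) = 161*(-287) = -46207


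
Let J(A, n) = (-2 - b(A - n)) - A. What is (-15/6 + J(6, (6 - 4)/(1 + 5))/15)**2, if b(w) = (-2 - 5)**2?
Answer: 3969/100 ≈ 39.690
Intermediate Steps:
b(w) = 49 (b(w) = (-7)**2 = 49)
J(A, n) = -51 - A (J(A, n) = (-2 - 1*49) - A = (-2 - 49) - A = -51 - A)
(-15/6 + J(6, (6 - 4)/(1 + 5))/15)**2 = (-15/6 + (-51 - 1*6)/15)**2 = (-15*1/6 + (-51 - 6)*(1/15))**2 = (-5/2 - 57*1/15)**2 = (-5/2 - 19/5)**2 = (-63/10)**2 = 3969/100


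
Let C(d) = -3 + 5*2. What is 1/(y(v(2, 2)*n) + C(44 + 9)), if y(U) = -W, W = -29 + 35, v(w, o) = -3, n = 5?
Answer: 1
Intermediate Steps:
C(d) = 7 (C(d) = -3 + 10 = 7)
W = 6
y(U) = -6 (y(U) = -1*6 = -6)
1/(y(v(2, 2)*n) + C(44 + 9)) = 1/(-6 + 7) = 1/1 = 1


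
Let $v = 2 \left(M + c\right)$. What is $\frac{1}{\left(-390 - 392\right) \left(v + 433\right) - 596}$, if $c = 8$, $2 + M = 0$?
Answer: $- \frac{1}{348586} \approx -2.8687 \cdot 10^{-6}$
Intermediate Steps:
$M = -2$ ($M = -2 + 0 = -2$)
$v = 12$ ($v = 2 \left(-2 + 8\right) = 2 \cdot 6 = 12$)
$\frac{1}{\left(-390 - 392\right) \left(v + 433\right) - 596} = \frac{1}{\left(-390 - 392\right) \left(12 + 433\right) - 596} = \frac{1}{\left(-782\right) 445 - 596} = \frac{1}{-347990 - 596} = \frac{1}{-348586} = - \frac{1}{348586}$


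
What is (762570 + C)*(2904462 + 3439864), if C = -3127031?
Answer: -15000911398286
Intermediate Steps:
(762570 + C)*(2904462 + 3439864) = (762570 - 3127031)*(2904462 + 3439864) = -2364461*6344326 = -15000911398286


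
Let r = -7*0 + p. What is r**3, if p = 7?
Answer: 343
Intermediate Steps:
r = 7 (r = -7*0 + 7 = 0 + 7 = 7)
r**3 = 7**3 = 343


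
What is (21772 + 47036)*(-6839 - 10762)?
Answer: -1211089608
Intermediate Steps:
(21772 + 47036)*(-6839 - 10762) = 68808*(-17601) = -1211089608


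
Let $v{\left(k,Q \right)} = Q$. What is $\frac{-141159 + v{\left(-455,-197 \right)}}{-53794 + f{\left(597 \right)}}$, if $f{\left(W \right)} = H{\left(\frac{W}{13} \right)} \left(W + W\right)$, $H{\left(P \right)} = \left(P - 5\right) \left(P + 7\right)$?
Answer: $- \frac{11944582}{213965959} \approx -0.055825$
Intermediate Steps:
$H{\left(P \right)} = \left(-5 + P\right) \left(7 + P\right)$
$f{\left(W \right)} = 2 W \left(-35 + \frac{W^{2}}{169} + \frac{2 W}{13}\right)$ ($f{\left(W \right)} = \left(-35 + \left(\frac{W}{13}\right)^{2} + 2 \frac{W}{13}\right) \left(W + W\right) = \left(-35 + \left(W \frac{1}{13}\right)^{2} + 2 W \frac{1}{13}\right) 2 W = \left(-35 + \left(\frac{W}{13}\right)^{2} + 2 \frac{W}{13}\right) 2 W = \left(-35 + \frac{W^{2}}{169} + \frac{2 W}{13}\right) 2 W = 2 W \left(-35 + \frac{W^{2}}{169} + \frac{2 W}{13}\right)$)
$\frac{-141159 + v{\left(-455,-197 \right)}}{-53794 + f{\left(597 \right)}} = \frac{-141159 - 197}{-53794 + \frac{2}{169} \cdot 597 \left(-5915 + 597^{2} + 26 \cdot 597\right)} = - \frac{141356}{-53794 + \frac{2}{169} \cdot 597 \left(-5915 + 356409 + 15522\right)} = - \frac{141356}{-53794 + \frac{2}{169} \cdot 597 \cdot 366016} = - \frac{141356}{-53794 + \frac{437023104}{169}} = - \frac{141356}{\frac{427931918}{169}} = \left(-141356\right) \frac{169}{427931918} = - \frac{11944582}{213965959}$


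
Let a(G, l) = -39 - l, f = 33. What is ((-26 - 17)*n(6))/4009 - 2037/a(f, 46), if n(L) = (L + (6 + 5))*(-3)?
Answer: 8352738/340765 ≈ 24.512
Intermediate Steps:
n(L) = -33 - 3*L (n(L) = (L + 11)*(-3) = (11 + L)*(-3) = -33 - 3*L)
((-26 - 17)*n(6))/4009 - 2037/a(f, 46) = ((-26 - 17)*(-33 - 3*6))/4009 - 2037/(-39 - 1*46) = -43*(-33 - 18)*(1/4009) - 2037/(-39 - 46) = -43*(-51)*(1/4009) - 2037/(-85) = 2193*(1/4009) - 2037*(-1/85) = 2193/4009 + 2037/85 = 8352738/340765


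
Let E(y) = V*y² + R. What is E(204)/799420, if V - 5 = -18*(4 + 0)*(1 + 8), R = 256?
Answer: -6689708/199855 ≈ -33.473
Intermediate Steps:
V = -643 (V = 5 - 18*(4 + 0)*(1 + 8) = 5 - 72*9 = 5 - 18*36 = 5 - 648 = -643)
E(y) = 256 - 643*y² (E(y) = -643*y² + 256 = 256 - 643*y²)
E(204)/799420 = (256 - 643*204²)/799420 = (256 - 643*41616)*(1/799420) = (256 - 26759088)*(1/799420) = -26758832*1/799420 = -6689708/199855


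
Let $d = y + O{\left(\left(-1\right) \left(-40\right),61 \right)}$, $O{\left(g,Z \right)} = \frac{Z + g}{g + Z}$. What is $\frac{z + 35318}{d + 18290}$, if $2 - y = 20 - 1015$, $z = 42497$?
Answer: $\frac{77815}{19288} \approx 4.0344$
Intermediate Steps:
$O{\left(g,Z \right)} = 1$ ($O{\left(g,Z \right)} = \frac{Z + g}{Z + g} = 1$)
$y = 997$ ($y = 2 - \left(20 - 1015\right) = 2 - -995 = 2 + 995 = 997$)
$d = 998$ ($d = 997 + 1 = 998$)
$\frac{z + 35318}{d + 18290} = \frac{42497 + 35318}{998 + 18290} = \frac{77815}{19288}$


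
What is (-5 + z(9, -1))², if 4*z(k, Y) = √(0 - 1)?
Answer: (20 - I)²/16 ≈ 24.938 - 2.5*I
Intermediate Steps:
z(k, Y) = I/4 (z(k, Y) = √(0 - 1)/4 = √(-1)/4 = I/4)
(-5 + z(9, -1))² = (-5 + I/4)²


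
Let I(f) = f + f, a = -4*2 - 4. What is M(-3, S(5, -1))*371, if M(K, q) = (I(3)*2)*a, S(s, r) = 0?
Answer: -53424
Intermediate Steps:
a = -12 (a = -8 - 4 = -12)
I(f) = 2*f
M(K, q) = -144 (M(K, q) = ((2*3)*2)*(-12) = (6*2)*(-12) = 12*(-12) = -144)
M(-3, S(5, -1))*371 = -144*371 = -53424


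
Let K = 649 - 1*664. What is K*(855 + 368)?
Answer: -18345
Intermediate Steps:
K = -15 (K = 649 - 664 = -15)
K*(855 + 368) = -15*(855 + 368) = -15*1223 = -18345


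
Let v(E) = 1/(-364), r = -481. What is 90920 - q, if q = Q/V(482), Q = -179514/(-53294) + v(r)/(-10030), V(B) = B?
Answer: 4263409715185572513/46891883445680 ≈ 90920.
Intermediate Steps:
v(E) = -1/364
Q = 327695653087/97286065240 (Q = -179514/(-53294) - 1/364/(-10030) = -179514*(-1/53294) - 1/364*(-1/10030) = 89757/26647 + 1/3650920 = 327695653087/97286065240 ≈ 3.3684)
q = 327695653087/46891883445680 (q = (327695653087/97286065240)/482 = (327695653087/97286065240)*(1/482) = 327695653087/46891883445680 ≈ 0.0069883)
90920 - q = 90920 - 1*327695653087/46891883445680 = 90920 - 327695653087/46891883445680 = 4263409715185572513/46891883445680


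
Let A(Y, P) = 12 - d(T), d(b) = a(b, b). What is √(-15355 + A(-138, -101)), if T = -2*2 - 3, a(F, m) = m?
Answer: 6*I*√426 ≈ 123.84*I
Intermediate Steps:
T = -7 (T = -4 - 3 = -7)
d(b) = b
A(Y, P) = 19 (A(Y, P) = 12 - 1*(-7) = 12 + 7 = 19)
√(-15355 + A(-138, -101)) = √(-15355 + 19) = √(-15336) = 6*I*√426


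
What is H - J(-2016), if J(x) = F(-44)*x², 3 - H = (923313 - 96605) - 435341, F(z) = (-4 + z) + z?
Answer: 373520188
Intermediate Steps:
F(z) = -4 + 2*z
H = -391364 (H = 3 - ((923313 - 96605) - 435341) = 3 - (826708 - 435341) = 3 - 1*391367 = 3 - 391367 = -391364)
J(x) = -92*x² (J(x) = (-4 + 2*(-44))*x² = (-4 - 88)*x² = -92*x²)
H - J(-2016) = -391364 - (-92)*(-2016)² = -391364 - (-92)*4064256 = -391364 - 1*(-373911552) = -391364 + 373911552 = 373520188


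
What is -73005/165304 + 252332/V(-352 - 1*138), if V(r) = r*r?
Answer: 6045747107/9922372600 ≈ 0.60930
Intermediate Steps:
V(r) = r**2
-73005/165304 + 252332/V(-352 - 1*138) = -73005/165304 + 252332/((-352 - 1*138)**2) = -73005*1/165304 + 252332/((-352 - 138)**2) = -73005/165304 + 252332/((-490)**2) = -73005/165304 + 252332/240100 = -73005/165304 + 252332*(1/240100) = -73005/165304 + 63083/60025 = 6045747107/9922372600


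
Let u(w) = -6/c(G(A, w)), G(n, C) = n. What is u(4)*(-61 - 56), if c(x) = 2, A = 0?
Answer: 351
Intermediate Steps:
u(w) = -3 (u(w) = -6/2 = -6*½ = -3)
u(4)*(-61 - 56) = -3*(-61 - 56) = -3*(-117) = 351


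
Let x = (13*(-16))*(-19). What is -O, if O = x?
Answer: -3952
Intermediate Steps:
x = 3952 (x = -208*(-19) = 3952)
O = 3952
-O = -1*3952 = -3952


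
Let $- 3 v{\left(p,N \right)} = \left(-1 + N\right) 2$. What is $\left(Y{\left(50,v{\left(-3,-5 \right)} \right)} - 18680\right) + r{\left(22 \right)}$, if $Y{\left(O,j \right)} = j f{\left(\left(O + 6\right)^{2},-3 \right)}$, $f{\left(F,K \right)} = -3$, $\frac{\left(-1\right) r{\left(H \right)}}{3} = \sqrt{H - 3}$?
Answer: $-18692 - 3 \sqrt{19} \approx -18705.0$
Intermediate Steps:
$v{\left(p,N \right)} = \frac{2}{3} - \frac{2 N}{3}$ ($v{\left(p,N \right)} = - \frac{\left(-1 + N\right) 2}{3} = - \frac{-2 + 2 N}{3} = \frac{2}{3} - \frac{2 N}{3}$)
$r{\left(H \right)} = - 3 \sqrt{-3 + H}$ ($r{\left(H \right)} = - 3 \sqrt{H - 3} = - 3 \sqrt{-3 + H}$)
$Y{\left(O,j \right)} = - 3 j$ ($Y{\left(O,j \right)} = j \left(-3\right) = - 3 j$)
$\left(Y{\left(50,v{\left(-3,-5 \right)} \right)} - 18680\right) + r{\left(22 \right)} = \left(- 3 \left(\frac{2}{3} - - \frac{10}{3}\right) - 18680\right) - 3 \sqrt{-3 + 22} = \left(- 3 \left(\frac{2}{3} + \frac{10}{3}\right) - 18680\right) - 3 \sqrt{19} = \left(\left(-3\right) 4 - 18680\right) - 3 \sqrt{19} = \left(-12 - 18680\right) - 3 \sqrt{19} = -18692 - 3 \sqrt{19}$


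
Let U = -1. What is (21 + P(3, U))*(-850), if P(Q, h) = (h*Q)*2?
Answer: -12750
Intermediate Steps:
P(Q, h) = 2*Q*h (P(Q, h) = (Q*h)*2 = 2*Q*h)
(21 + P(3, U))*(-850) = (21 + 2*3*(-1))*(-850) = (21 - 6)*(-850) = 15*(-850) = -12750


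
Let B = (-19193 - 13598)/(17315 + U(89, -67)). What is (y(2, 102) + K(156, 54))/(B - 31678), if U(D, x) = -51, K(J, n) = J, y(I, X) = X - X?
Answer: -897728/182307261 ≈ -0.0049243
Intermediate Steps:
y(I, X) = 0
B = -32791/17264 (B = (-19193 - 13598)/(17315 - 51) = -32791/17264 ≈ -1.8994)
(y(2, 102) + K(156, 54))/(B - 31678) = (0 + 156)/(-32791/17264 - 31678) = 156/(-546921783/17264) = 156*(-17264/546921783) = -897728/182307261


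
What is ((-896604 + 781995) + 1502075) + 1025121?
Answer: 2412587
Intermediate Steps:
((-896604 + 781995) + 1502075) + 1025121 = (-114609 + 1502075) + 1025121 = 1387466 + 1025121 = 2412587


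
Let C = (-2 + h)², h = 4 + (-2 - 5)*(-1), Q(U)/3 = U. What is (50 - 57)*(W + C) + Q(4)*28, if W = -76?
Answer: 301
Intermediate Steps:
Q(U) = 3*U
h = 11 (h = 4 - 7*(-1) = 4 + 7 = 11)
C = 81 (C = (-2 + 11)² = 9² = 81)
(50 - 57)*(W + C) + Q(4)*28 = (50 - 57)*(-76 + 81) + (3*4)*28 = -7*5 + 12*28 = -35 + 336 = 301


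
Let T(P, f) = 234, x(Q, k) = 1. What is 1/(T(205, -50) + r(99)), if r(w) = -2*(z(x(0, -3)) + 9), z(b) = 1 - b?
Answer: 1/216 ≈ 0.0046296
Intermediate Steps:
r(w) = -18 (r(w) = -2*((1 - 1*1) + 9) = -2*((1 - 1) + 9) = -2*(0 + 9) = -2*9 = -18)
1/(T(205, -50) + r(99)) = 1/(234 - 18) = 1/216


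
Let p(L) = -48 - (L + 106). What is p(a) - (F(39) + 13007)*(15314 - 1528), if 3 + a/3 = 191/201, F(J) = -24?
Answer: -11991913652/67 ≈ -1.7898e+8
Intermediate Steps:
a = -412/67 (a = -9 + 3*(191/201) = -9 + 191/67 = -412/67 ≈ -6.1493)
p(L) = -154 - L (p(L) = -48 - (106 + L) = -48 + (-106 - L) = -154 - L)
p(a) - (F(39) + 13007)*(15314 - 1528) = (-154 - 1*(-412/67)) - (-24 + 13007)*(15314 - 1528) = (-154 + 412/67) - 12983*13786 = -9906/67 - 1*178983638 = -9906/67 - 178983638 = -11991913652/67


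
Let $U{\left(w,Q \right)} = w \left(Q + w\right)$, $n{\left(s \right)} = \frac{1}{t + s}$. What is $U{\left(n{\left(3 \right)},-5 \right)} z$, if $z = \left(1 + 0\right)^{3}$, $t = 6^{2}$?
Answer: $- \frac{194}{1521} \approx -0.12755$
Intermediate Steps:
$t = 36$
$n{\left(s \right)} = \frac{1}{36 + s}$
$z = 1$ ($z = 1^{3} = 1$)
$U{\left(n{\left(3 \right)},-5 \right)} z = \frac{-5 + \frac{1}{36 + 3}}{36 + 3} \cdot 1 = \frac{-5 + \frac{1}{39}}{39} \cdot 1 = \frac{1}{39} \left(- \frac{194}{39}\right) 1 = \left(- \frac{194}{1521}\right) 1 = - \frac{194}{1521}$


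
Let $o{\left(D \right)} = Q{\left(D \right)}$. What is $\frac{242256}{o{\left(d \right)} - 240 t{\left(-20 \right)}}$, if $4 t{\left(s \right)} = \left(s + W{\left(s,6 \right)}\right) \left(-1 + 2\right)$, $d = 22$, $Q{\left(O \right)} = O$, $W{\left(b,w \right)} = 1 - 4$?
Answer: $\frac{121128}{701} \approx 172.79$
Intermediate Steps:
$W{\left(b,w \right)} = -3$ ($W{\left(b,w \right)} = 1 - 4 = -3$)
$o{\left(D \right)} = D$
$t{\left(s \right)} = - \frac{3}{4} + \frac{s}{4}$ ($t{\left(s \right)} = \frac{\left(s - 3\right) \left(-1 + 2\right)}{4} = \frac{\left(-3 + s\right) 1}{4} = \frac{-3 + s}{4} = - \frac{3}{4} + \frac{s}{4}$)
$\frac{242256}{o{\left(d \right)} - 240 t{\left(-20 \right)}} = \frac{242256}{22 - 240 \left(- \frac{3}{4} + \frac{1}{4} \left(-20\right)\right)} = \frac{242256}{22 - 240 \left(- \frac{3}{4} - 5\right)} = \frac{242256}{22 - -1380} = \frac{242256}{22 + 1380} = \frac{242256}{1402} = 242256 \cdot \frac{1}{1402} = \frac{121128}{701}$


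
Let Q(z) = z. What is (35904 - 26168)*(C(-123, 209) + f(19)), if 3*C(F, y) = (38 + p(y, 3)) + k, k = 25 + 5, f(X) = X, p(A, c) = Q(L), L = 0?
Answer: 1217000/3 ≈ 4.0567e+5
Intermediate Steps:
p(A, c) = 0
k = 30
C(F, y) = 68/3 (C(F, y) = ((38 + 0) + 30)/3 = (38 + 30)/3 = (1/3)*68 = 68/3)
(35904 - 26168)*(C(-123, 209) + f(19)) = (35904 - 26168)*(68/3 + 19) = 9736*(125/3) = 1217000/3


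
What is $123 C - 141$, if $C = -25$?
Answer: $-3216$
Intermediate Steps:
$123 C - 141 = 123 \left(-25\right) - 141 = -3075 - 141 = -3216$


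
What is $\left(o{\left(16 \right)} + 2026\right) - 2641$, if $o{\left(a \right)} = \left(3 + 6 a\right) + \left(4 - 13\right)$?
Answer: $-525$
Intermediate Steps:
$o{\left(a \right)} = -6 + 6 a$ ($o{\left(a \right)} = \left(3 + 6 a\right) - 9 = -6 + 6 a$)
$\left(o{\left(16 \right)} + 2026\right) - 2641 = \left(\left(-6 + 6 \cdot 16\right) + 2026\right) - 2641 = \left(\left(-6 + 96\right) + 2026\right) - 2641 = \left(90 + 2026\right) - 2641 = 2116 - 2641 = -525$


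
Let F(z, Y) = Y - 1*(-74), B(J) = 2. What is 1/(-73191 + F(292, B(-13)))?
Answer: -1/73115 ≈ -1.3677e-5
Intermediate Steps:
F(z, Y) = 74 + Y (F(z, Y) = Y + 74 = 74 + Y)
1/(-73191 + F(292, B(-13))) = 1/(-73191 + (74 + 2)) = 1/(-73191 + 76) = 1/(-73115) = -1/73115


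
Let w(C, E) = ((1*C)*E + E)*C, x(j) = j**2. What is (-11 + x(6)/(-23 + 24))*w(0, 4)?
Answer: 0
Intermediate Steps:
w(C, E) = C*(E + C*E) (w(C, E) = (C*E + E)*C = (E + C*E)*C = C*(E + C*E))
(-11 + x(6)/(-23 + 24))*w(0, 4) = (-11 + 6**2/(-23 + 24))*(0*4*(1 + 0)) = (-11 + 36/1)*(0*4*1) = (-11 + 1*36)*0 = (-11 + 36)*0 = 25*0 = 0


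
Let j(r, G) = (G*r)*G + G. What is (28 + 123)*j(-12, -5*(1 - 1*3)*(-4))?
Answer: -2905240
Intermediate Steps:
j(r, G) = G + r*G² (j(r, G) = r*G² + G = G + r*G²)
(28 + 123)*j(-12, -5*(1 - 1*3)*(-4)) = (28 + 123)*((-5*(1 - 1*3)*(-4))*(1 + (-5*(1 - 1*3)*(-4))*(-12))) = 151*((-5*(1 - 3)*(-4))*(1 + (-5*(1 - 3)*(-4))*(-12))) = 151*((-5*(-2)*(-4))*(1 + (-5*(-2)*(-4))*(-12))) = 151*((10*(-4))*(1 + (10*(-4))*(-12))) = 151*(-40*(1 - 40*(-12))) = 151*(-40*(1 + 480)) = 151*(-40*481) = 151*(-19240) = -2905240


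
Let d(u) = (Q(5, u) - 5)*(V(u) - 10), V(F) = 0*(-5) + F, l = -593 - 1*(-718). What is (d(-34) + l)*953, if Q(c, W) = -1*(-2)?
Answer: 244921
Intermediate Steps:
l = 125 (l = -593 + 718 = 125)
Q(c, W) = 2
V(F) = F (V(F) = 0 + F = F)
d(u) = 30 - 3*u (d(u) = (2 - 5)*(u - 10) = -3*(-10 + u) = 30 - 3*u)
(d(-34) + l)*953 = ((30 - 3*(-34)) + 125)*953 = ((30 + 102) + 125)*953 = (132 + 125)*953 = 257*953 = 244921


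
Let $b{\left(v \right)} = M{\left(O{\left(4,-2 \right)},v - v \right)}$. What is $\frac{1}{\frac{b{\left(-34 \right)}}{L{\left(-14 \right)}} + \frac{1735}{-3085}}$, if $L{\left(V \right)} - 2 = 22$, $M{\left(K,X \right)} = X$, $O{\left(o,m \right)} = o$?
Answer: $- \frac{617}{347} \approx -1.7781$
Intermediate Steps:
$L{\left(V \right)} = 24$ ($L{\left(V \right)} = 2 + 22 = 24$)
$b{\left(v \right)} = 0$ ($b{\left(v \right)} = v - v = 0$)
$\frac{1}{\frac{b{\left(-34 \right)}}{L{\left(-14 \right)}} + \frac{1735}{-3085}} = \frac{1}{\frac{0}{24} + \frac{1735}{-3085}} = \frac{1}{0 \cdot \frac{1}{24} + 1735 \left(- \frac{1}{3085}\right)} = \frac{1}{0 - \frac{347}{617}} = \frac{1}{- \frac{347}{617}} = - \frac{617}{347}$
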